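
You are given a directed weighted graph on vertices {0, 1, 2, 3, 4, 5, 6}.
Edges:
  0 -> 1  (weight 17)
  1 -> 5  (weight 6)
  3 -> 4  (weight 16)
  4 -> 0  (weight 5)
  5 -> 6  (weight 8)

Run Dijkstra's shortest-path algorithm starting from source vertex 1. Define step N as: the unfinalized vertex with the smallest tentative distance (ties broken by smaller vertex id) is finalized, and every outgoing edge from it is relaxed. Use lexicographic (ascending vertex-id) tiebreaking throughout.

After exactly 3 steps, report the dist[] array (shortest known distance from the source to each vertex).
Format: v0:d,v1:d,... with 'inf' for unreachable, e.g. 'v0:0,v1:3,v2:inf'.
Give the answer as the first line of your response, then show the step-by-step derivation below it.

v0:inf,v1:0,v2:inf,v3:inf,v4:inf,v5:6,v6:14

step 1: dist = v0:inf,v1:0,v2:inf,v3:inf,v4:inf,v5:6,v6:inf
step 2: dist = v0:inf,v1:0,v2:inf,v3:inf,v4:inf,v5:6,v6:14
step 3: dist = v0:inf,v1:0,v2:inf,v3:inf,v4:inf,v5:6,v6:14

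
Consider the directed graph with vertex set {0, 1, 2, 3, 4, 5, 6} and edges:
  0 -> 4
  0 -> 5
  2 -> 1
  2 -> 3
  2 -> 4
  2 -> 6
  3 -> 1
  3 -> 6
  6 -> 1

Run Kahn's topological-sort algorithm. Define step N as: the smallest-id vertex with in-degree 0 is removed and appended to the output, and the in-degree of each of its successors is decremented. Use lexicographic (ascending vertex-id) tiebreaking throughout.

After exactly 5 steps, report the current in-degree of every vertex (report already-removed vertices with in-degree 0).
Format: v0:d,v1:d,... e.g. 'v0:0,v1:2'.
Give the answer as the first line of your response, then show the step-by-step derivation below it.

v0:0,v1:1,v2:0,v3:0,v4:0,v5:0,v6:0

step 1: output 0; order=[0]; indeg=(0,3,0,1,1,0,2)
step 2: output 2; order=[0,2]; indeg=(0,2,0,0,0,0,1)
step 3: output 3; order=[0,2,3]; indeg=(0,1,0,0,0,0,0)
step 4: output 4; order=[0,2,3,4]; indeg=(0,1,0,0,0,0,0)
step 5: output 5; order=[0,2,3,4,5]; indeg=(0,1,0,0,0,0,0)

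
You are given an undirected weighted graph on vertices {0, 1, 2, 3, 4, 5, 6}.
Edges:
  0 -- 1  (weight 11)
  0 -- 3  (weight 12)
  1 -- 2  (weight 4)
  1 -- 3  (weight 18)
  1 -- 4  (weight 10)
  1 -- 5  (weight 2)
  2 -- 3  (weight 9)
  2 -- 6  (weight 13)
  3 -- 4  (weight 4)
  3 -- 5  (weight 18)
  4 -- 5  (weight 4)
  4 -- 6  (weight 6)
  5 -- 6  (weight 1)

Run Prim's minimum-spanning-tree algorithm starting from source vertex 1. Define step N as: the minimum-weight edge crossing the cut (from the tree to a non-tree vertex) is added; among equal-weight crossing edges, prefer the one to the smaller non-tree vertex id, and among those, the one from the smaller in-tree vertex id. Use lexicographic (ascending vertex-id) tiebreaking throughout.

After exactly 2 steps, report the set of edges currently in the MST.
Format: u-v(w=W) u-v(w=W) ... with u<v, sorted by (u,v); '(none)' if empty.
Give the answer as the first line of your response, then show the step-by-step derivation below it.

1-5(w=2) 5-6(w=1)

step 1: add edge 1-5 (w=2); MST = {1-5(w=2)}
step 2: add edge 5-6 (w=1); MST = {1-5(w=2) 5-6(w=1)}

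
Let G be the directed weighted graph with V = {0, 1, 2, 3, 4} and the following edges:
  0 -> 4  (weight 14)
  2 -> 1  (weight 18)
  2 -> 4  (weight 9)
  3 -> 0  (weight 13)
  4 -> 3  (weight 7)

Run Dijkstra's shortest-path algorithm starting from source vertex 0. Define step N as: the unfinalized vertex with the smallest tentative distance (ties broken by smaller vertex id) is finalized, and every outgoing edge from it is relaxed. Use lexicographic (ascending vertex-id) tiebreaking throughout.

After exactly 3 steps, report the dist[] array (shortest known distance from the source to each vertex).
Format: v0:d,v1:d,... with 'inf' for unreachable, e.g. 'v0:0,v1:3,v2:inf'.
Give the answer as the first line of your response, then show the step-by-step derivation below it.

v0:0,v1:inf,v2:inf,v3:21,v4:14

step 1: dist = v0:0,v1:inf,v2:inf,v3:inf,v4:14
step 2: dist = v0:0,v1:inf,v2:inf,v3:21,v4:14
step 3: dist = v0:0,v1:inf,v2:inf,v3:21,v4:14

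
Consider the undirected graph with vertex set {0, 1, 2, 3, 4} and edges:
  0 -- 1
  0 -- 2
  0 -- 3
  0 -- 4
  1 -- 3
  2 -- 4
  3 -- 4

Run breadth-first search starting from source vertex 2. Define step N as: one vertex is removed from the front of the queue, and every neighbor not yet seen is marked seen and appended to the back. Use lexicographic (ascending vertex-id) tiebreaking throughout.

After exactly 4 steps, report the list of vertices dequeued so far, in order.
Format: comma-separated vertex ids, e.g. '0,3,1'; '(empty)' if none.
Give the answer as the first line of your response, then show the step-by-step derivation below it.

2,0,4,1

step 1: dequeue 2; queue=[0,4]; order=2
step 2: dequeue 0; queue=[4,1,3]; order=2,0
step 3: dequeue 4; queue=[1,3]; order=2,0,4
step 4: dequeue 1; queue=[3]; order=2,0,4,1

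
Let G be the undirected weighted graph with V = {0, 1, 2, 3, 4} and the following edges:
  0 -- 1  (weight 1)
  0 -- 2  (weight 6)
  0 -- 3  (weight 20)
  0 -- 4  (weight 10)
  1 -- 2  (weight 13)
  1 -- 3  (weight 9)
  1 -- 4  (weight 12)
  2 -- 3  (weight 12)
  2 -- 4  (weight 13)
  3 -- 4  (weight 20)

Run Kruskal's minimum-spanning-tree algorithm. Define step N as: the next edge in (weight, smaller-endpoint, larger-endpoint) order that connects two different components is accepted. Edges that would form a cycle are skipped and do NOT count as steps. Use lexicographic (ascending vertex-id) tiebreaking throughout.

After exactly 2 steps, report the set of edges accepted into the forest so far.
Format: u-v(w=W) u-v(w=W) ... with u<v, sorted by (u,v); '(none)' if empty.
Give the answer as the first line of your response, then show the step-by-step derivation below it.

0-1(w=1) 0-2(w=6)

step 1: add edge 0-1 (w=1); MST = {0-1(w=1)}
step 2: add edge 0-2 (w=6); MST = {0-1(w=1) 0-2(w=6)}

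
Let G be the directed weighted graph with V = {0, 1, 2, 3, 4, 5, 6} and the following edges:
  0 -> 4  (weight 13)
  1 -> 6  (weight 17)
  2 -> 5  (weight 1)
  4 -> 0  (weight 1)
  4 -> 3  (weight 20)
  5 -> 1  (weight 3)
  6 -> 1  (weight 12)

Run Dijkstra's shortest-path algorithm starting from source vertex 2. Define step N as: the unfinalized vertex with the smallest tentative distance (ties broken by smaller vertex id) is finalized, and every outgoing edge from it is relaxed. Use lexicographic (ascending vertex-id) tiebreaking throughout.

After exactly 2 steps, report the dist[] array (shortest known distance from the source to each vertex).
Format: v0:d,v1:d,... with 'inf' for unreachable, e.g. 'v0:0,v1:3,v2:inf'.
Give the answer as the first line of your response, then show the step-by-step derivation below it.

v0:inf,v1:4,v2:0,v3:inf,v4:inf,v5:1,v6:inf

step 1: dist = v0:inf,v1:inf,v2:0,v3:inf,v4:inf,v5:1,v6:inf
step 2: dist = v0:inf,v1:4,v2:0,v3:inf,v4:inf,v5:1,v6:inf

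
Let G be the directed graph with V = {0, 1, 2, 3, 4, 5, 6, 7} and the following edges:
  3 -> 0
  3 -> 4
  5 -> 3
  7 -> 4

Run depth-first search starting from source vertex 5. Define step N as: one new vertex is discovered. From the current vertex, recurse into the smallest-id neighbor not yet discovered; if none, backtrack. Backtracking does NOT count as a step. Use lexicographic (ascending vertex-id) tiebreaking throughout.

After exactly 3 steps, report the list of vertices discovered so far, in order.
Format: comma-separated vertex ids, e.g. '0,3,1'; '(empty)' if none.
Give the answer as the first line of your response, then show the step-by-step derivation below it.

5,3,0

step 1: discover 5; path=5; order=5
step 2: discover 3; path=5>3; order=5,3
step 3: discover 0; path=5>3>0; order=5,3,0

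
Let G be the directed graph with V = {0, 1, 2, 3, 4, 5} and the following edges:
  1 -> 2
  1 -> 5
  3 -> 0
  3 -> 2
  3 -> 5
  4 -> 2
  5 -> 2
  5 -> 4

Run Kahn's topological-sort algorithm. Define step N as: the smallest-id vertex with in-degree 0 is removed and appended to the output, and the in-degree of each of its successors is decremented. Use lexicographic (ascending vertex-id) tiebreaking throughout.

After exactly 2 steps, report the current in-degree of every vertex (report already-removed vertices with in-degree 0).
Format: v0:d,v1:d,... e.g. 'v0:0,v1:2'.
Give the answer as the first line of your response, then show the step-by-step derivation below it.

v0:0,v1:0,v2:2,v3:0,v4:1,v5:0

step 1: output 1; order=[1]; indeg=(1,0,3,0,1,1)
step 2: output 3; order=[1,3]; indeg=(0,0,2,0,1,0)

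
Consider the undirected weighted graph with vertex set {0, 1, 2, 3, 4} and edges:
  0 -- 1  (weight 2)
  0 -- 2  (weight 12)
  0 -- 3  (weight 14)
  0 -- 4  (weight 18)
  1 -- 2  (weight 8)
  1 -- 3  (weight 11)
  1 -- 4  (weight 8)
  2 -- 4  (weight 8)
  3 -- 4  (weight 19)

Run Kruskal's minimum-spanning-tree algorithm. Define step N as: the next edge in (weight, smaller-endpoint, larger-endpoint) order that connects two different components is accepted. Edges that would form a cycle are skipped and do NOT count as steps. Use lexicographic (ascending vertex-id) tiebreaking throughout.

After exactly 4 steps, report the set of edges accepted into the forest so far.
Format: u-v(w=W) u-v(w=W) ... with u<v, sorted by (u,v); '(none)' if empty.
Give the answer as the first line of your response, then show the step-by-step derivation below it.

0-1(w=2) 1-2(w=8) 1-3(w=11) 1-4(w=8)

step 1: add edge 0-1 (w=2); MST = {0-1(w=2)}
step 2: add edge 1-2 (w=8); MST = {0-1(w=2) 1-2(w=8)}
step 3: add edge 1-4 (w=8); MST = {0-1(w=2) 1-2(w=8) 1-4(w=8)}
step 4: add edge 1-3 (w=11); MST = {0-1(w=2) 1-2(w=8) 1-3(w=11) 1-4(w=8)}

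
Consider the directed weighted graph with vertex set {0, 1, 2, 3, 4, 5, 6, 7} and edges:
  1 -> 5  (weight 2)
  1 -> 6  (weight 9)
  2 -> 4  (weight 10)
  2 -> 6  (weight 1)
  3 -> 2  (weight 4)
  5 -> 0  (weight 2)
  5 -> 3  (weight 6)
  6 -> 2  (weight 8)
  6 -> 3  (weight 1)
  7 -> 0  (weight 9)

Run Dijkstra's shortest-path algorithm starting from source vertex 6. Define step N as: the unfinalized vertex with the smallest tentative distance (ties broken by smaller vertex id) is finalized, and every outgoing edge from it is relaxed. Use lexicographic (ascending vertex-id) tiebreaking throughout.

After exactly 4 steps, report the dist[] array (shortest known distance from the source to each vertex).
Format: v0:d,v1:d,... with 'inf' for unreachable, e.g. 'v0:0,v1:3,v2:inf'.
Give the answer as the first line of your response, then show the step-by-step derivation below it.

v0:inf,v1:inf,v2:5,v3:1,v4:15,v5:inf,v6:0,v7:inf

step 1: dist = v0:inf,v1:inf,v2:8,v3:1,v4:inf,v5:inf,v6:0,v7:inf
step 2: dist = v0:inf,v1:inf,v2:5,v3:1,v4:inf,v5:inf,v6:0,v7:inf
step 3: dist = v0:inf,v1:inf,v2:5,v3:1,v4:15,v5:inf,v6:0,v7:inf
step 4: dist = v0:inf,v1:inf,v2:5,v3:1,v4:15,v5:inf,v6:0,v7:inf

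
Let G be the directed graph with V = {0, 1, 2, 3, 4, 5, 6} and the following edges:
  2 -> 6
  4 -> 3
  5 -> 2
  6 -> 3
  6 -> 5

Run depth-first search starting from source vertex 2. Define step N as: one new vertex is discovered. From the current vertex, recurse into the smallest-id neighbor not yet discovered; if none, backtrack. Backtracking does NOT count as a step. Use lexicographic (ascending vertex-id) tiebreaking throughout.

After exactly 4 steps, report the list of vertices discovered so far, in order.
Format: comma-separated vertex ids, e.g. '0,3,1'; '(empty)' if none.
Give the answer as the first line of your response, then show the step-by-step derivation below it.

2,6,3,5

step 1: discover 2; path=2; order=2
step 2: discover 6; path=2>6; order=2,6
step 3: discover 3; path=2>6>3; order=2,6,3
step 4: discover 5; path=2>6>5; order=2,6,3,5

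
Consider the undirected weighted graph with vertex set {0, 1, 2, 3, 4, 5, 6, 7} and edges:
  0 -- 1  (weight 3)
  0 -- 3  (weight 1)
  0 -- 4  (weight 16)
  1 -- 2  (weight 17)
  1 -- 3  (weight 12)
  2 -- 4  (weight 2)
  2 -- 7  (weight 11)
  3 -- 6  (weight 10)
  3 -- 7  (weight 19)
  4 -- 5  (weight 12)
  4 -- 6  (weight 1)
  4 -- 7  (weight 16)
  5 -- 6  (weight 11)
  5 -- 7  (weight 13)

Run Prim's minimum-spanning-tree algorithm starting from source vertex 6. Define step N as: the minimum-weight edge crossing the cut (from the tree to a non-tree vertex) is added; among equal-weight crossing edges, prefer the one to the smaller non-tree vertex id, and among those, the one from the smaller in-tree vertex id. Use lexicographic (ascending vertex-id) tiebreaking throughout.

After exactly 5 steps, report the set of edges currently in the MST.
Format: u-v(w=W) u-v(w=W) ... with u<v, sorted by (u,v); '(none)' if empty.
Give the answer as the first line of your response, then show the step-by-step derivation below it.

0-1(w=3) 0-3(w=1) 2-4(w=2) 3-6(w=10) 4-6(w=1)

step 1: add edge 4-6 (w=1); MST = {4-6(w=1)}
step 2: add edge 2-4 (w=2); MST = {2-4(w=2) 4-6(w=1)}
step 3: add edge 3-6 (w=10); MST = {2-4(w=2) 3-6(w=10) 4-6(w=1)}
step 4: add edge 0-3 (w=1); MST = {0-3(w=1) 2-4(w=2) 3-6(w=10) 4-6(w=1)}
step 5: add edge 0-1 (w=3); MST = {0-1(w=3) 0-3(w=1) 2-4(w=2) 3-6(w=10) 4-6(w=1)}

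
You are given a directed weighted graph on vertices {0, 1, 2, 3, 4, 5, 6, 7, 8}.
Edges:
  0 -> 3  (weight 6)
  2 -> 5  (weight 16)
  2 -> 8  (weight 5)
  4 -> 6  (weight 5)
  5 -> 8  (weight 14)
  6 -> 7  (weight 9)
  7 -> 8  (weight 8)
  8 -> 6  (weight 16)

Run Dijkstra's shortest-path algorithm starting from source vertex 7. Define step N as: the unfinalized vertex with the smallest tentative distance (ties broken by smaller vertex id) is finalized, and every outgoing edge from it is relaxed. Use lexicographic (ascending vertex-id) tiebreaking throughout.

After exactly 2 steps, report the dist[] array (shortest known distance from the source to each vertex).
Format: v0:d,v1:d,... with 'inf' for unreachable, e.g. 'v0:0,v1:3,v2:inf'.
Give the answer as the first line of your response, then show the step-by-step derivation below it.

v0:inf,v1:inf,v2:inf,v3:inf,v4:inf,v5:inf,v6:24,v7:0,v8:8

step 1: dist = v0:inf,v1:inf,v2:inf,v3:inf,v4:inf,v5:inf,v6:inf,v7:0,v8:8
step 2: dist = v0:inf,v1:inf,v2:inf,v3:inf,v4:inf,v5:inf,v6:24,v7:0,v8:8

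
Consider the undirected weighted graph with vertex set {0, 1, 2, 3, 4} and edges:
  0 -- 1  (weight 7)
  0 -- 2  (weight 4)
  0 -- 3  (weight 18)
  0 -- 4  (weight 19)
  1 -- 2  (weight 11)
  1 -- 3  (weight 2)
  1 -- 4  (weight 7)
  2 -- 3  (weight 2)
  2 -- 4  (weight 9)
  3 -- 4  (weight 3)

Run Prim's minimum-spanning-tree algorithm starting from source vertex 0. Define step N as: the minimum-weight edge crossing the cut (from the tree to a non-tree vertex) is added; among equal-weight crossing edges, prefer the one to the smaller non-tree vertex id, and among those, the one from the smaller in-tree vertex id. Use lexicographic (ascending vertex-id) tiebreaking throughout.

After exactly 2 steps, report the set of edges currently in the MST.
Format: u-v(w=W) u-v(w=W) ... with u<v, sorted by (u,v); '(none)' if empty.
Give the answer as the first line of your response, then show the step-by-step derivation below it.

0-2(w=4) 2-3(w=2)

step 1: add edge 0-2 (w=4); MST = {0-2(w=4)}
step 2: add edge 2-3 (w=2); MST = {0-2(w=4) 2-3(w=2)}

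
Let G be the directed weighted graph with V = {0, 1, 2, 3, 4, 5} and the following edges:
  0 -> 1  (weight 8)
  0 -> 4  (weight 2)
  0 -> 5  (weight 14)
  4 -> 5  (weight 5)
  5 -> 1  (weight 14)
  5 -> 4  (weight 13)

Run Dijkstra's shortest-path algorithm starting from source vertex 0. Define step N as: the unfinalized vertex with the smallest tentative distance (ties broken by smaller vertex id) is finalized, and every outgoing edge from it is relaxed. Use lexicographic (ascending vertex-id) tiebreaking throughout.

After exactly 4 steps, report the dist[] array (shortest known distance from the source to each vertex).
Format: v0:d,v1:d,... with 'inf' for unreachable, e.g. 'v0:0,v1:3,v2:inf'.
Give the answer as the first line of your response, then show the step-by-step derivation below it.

v0:0,v1:8,v2:inf,v3:inf,v4:2,v5:7

step 1: dist = v0:0,v1:8,v2:inf,v3:inf,v4:2,v5:14
step 2: dist = v0:0,v1:8,v2:inf,v3:inf,v4:2,v5:7
step 3: dist = v0:0,v1:8,v2:inf,v3:inf,v4:2,v5:7
step 4: dist = v0:0,v1:8,v2:inf,v3:inf,v4:2,v5:7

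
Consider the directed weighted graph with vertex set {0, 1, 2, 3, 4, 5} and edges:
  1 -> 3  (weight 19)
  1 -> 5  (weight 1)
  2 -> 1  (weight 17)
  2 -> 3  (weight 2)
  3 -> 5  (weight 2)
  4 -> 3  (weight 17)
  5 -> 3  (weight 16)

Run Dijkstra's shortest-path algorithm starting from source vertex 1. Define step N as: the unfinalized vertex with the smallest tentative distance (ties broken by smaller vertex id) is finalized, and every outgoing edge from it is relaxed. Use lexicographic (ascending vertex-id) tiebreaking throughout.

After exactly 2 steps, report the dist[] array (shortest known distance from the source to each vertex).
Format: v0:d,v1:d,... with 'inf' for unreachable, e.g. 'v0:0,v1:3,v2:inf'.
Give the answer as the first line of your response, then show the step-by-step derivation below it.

v0:inf,v1:0,v2:inf,v3:17,v4:inf,v5:1

step 1: dist = v0:inf,v1:0,v2:inf,v3:19,v4:inf,v5:1
step 2: dist = v0:inf,v1:0,v2:inf,v3:17,v4:inf,v5:1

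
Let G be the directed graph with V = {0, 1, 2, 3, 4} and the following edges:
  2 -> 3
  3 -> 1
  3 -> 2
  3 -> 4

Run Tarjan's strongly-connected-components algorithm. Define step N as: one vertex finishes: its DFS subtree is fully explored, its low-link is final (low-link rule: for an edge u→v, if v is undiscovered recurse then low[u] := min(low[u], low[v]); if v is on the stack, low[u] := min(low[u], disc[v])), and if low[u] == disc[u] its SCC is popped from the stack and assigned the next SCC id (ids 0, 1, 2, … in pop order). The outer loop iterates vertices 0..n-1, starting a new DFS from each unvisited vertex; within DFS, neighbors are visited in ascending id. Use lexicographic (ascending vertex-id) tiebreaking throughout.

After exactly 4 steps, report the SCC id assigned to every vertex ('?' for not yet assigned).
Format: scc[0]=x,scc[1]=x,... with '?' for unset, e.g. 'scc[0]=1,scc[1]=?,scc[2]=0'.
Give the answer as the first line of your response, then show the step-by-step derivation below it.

scc[0]=0,scc[1]=1,scc[2]=?,scc[3]=?,scc[4]=2

step 1: low=(low[0]=0,low[1]=?,low[2]=?,low[3]=?,low[4]=?); scc=(scc[0]=0,scc[1]=?,scc[2]=?,scc[3]=?,scc[4]=?)
step 2: low=(low[0]=0,low[1]=1,low[2]=?,low[3]=?,low[4]=?); scc=(scc[0]=0,scc[1]=1,scc[2]=?,scc[3]=?,scc[4]=?)
step 3: low=(low[0]=0,low[1]=1,low[2]=2,low[3]=2,low[4]=4); scc=(scc[0]=0,scc[1]=1,scc[2]=?,scc[3]=?,scc[4]=2)
step 4: low=(low[0]=0,low[1]=1,low[2]=2,low[3]=2,low[4]=4); scc=(scc[0]=0,scc[1]=1,scc[2]=?,scc[3]=?,scc[4]=2)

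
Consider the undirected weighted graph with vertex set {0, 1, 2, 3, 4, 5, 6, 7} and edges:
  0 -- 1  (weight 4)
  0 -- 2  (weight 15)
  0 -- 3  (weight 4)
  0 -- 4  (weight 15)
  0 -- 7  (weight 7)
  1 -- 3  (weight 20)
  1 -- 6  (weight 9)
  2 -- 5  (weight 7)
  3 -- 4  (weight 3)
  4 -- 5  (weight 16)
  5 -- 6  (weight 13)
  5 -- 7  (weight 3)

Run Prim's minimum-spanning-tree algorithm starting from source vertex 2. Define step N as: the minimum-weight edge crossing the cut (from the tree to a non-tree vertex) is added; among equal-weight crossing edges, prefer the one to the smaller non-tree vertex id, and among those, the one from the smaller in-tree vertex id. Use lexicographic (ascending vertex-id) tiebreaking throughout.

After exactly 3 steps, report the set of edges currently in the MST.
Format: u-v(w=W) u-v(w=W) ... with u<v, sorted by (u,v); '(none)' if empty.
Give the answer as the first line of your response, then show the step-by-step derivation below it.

0-7(w=7) 2-5(w=7) 5-7(w=3)

step 1: add edge 2-5 (w=7); MST = {2-5(w=7)}
step 2: add edge 5-7 (w=3); MST = {2-5(w=7) 5-7(w=3)}
step 3: add edge 0-7 (w=7); MST = {0-7(w=7) 2-5(w=7) 5-7(w=3)}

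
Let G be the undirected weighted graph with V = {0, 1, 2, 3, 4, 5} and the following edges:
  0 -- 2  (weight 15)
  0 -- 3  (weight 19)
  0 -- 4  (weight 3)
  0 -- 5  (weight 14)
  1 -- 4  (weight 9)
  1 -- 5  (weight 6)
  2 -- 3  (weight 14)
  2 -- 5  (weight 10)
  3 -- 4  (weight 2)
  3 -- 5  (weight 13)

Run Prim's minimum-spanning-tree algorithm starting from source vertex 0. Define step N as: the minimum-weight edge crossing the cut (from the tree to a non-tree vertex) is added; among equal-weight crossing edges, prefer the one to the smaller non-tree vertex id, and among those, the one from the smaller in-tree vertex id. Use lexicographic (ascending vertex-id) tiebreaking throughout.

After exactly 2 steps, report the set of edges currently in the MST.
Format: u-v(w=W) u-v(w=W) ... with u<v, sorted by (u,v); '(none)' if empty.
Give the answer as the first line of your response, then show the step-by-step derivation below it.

0-4(w=3) 3-4(w=2)

step 1: add edge 0-4 (w=3); MST = {0-4(w=3)}
step 2: add edge 3-4 (w=2); MST = {0-4(w=3) 3-4(w=2)}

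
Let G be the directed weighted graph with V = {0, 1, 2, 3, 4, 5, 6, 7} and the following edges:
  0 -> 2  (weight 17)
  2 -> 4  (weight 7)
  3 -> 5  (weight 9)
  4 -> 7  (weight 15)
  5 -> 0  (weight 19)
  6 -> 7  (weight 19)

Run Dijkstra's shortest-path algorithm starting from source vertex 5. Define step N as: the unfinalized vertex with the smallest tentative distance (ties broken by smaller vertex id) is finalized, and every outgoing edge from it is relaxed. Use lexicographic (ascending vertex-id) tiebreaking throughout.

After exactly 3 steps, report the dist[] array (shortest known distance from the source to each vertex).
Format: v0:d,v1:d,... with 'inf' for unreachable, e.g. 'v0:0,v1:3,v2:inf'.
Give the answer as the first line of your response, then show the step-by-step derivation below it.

v0:19,v1:inf,v2:36,v3:inf,v4:43,v5:0,v6:inf,v7:inf

step 1: dist = v0:19,v1:inf,v2:inf,v3:inf,v4:inf,v5:0,v6:inf,v7:inf
step 2: dist = v0:19,v1:inf,v2:36,v3:inf,v4:inf,v5:0,v6:inf,v7:inf
step 3: dist = v0:19,v1:inf,v2:36,v3:inf,v4:43,v5:0,v6:inf,v7:inf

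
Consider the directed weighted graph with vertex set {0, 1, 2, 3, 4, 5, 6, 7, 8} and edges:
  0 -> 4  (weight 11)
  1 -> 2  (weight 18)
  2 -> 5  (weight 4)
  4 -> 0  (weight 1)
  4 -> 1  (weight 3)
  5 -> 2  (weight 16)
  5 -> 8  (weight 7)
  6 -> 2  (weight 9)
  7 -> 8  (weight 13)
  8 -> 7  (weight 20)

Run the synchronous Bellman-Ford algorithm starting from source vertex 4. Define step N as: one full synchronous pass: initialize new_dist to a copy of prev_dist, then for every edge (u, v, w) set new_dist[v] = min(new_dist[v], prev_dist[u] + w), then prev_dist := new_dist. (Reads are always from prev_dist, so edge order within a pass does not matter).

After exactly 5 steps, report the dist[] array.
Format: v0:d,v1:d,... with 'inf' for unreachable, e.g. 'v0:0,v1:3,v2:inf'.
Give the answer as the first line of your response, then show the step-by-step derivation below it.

v0:1,v1:3,v2:21,v3:inf,v4:0,v5:25,v6:inf,v7:52,v8:32

step 1: dist = v0:1,v1:3,v2:inf,v3:inf,v4:0,v5:inf,v6:inf,v7:inf,v8:inf
step 2: dist = v0:1,v1:3,v2:21,v3:inf,v4:0,v5:inf,v6:inf,v7:inf,v8:inf
step 3: dist = v0:1,v1:3,v2:21,v3:inf,v4:0,v5:25,v6:inf,v7:inf,v8:inf
step 4: dist = v0:1,v1:3,v2:21,v3:inf,v4:0,v5:25,v6:inf,v7:inf,v8:32
step 5: dist = v0:1,v1:3,v2:21,v3:inf,v4:0,v5:25,v6:inf,v7:52,v8:32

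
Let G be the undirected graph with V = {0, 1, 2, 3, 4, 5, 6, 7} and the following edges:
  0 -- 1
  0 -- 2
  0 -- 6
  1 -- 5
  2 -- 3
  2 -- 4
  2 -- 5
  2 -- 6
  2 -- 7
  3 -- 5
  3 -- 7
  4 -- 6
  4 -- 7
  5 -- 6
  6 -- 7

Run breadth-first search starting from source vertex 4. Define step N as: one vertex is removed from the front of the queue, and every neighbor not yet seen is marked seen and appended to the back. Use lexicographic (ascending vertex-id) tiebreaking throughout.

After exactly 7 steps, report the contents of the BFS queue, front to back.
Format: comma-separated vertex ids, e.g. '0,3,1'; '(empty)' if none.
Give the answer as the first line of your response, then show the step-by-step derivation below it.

1

step 1: dequeue 4; queue=[2,6,7]; order=4
step 2: dequeue 2; queue=[6,7,0,3,5]; order=4,2
step 3: dequeue 6; queue=[7,0,3,5]; order=4,2,6
step 4: dequeue 7; queue=[0,3,5]; order=4,2,6,7
step 5: dequeue 0; queue=[3,5,1]; order=4,2,6,7,0
step 6: dequeue 3; queue=[5,1]; order=4,2,6,7,0,3
step 7: dequeue 5; queue=[1]; order=4,2,6,7,0,3,5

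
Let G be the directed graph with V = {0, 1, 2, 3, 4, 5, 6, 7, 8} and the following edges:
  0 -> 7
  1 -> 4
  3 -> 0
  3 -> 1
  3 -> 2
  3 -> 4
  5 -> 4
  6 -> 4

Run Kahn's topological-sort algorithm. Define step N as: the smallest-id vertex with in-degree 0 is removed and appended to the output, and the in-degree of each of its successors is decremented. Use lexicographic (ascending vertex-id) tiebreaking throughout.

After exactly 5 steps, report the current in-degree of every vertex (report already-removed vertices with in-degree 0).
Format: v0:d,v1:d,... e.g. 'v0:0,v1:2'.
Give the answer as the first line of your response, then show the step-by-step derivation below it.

v0:0,v1:0,v2:0,v3:0,v4:1,v5:0,v6:0,v7:0,v8:0

step 1: output 3; order=[3]; indeg=(0,0,0,0,3,0,0,1,0)
step 2: output 0; order=[3,0]; indeg=(0,0,0,0,3,0,0,0,0)
step 3: output 1; order=[3,0,1]; indeg=(0,0,0,0,2,0,0,0,0)
step 4: output 2; order=[3,0,1,2]; indeg=(0,0,0,0,2,0,0,0,0)
step 5: output 5; order=[3,0,1,2,5]; indeg=(0,0,0,0,1,0,0,0,0)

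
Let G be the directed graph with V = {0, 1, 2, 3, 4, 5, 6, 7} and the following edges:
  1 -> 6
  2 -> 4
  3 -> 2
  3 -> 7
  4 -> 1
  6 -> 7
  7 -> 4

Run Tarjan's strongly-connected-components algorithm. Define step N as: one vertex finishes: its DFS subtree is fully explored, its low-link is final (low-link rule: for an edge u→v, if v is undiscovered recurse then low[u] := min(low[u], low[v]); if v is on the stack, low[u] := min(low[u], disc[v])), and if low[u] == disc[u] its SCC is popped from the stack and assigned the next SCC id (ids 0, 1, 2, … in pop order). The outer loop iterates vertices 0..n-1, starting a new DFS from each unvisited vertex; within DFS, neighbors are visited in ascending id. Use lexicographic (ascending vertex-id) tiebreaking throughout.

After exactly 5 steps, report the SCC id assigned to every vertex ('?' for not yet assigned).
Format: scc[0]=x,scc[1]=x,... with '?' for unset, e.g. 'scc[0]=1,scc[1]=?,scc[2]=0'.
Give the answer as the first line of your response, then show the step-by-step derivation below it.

scc[0]=0,scc[1]=1,scc[2]=?,scc[3]=?,scc[4]=1,scc[5]=?,scc[6]=1,scc[7]=1

step 1: low=(low[0]=0,low[1]=?,low[2]=?,low[3]=?,low[4]=?,low[5]=?,low[6]=?,low[7]=?); scc=(scc[0]=0,scc[1]=?,scc[2]=?,scc[3]=?,scc[4]=?,scc[5]=?,scc[6]=?,scc[7]=?)
step 2: low=(low[0]=0,low[1]=1,low[2]=?,low[3]=?,low[4]=1,low[5]=?,low[6]=2,low[7]=3); scc=(scc[0]=0,scc[1]=?,scc[2]=?,scc[3]=?,scc[4]=?,scc[5]=?,scc[6]=?,scc[7]=?)
step 3: low=(low[0]=0,low[1]=1,low[2]=?,low[3]=?,low[4]=1,low[5]=?,low[6]=2,low[7]=1); scc=(scc[0]=0,scc[1]=?,scc[2]=?,scc[3]=?,scc[4]=?,scc[5]=?,scc[6]=?,scc[7]=?)
step 4: low=(low[0]=0,low[1]=1,low[2]=?,low[3]=?,low[4]=1,low[5]=?,low[6]=1,low[7]=1); scc=(scc[0]=0,scc[1]=?,scc[2]=?,scc[3]=?,scc[4]=?,scc[5]=?,scc[6]=?,scc[7]=?)
step 5: low=(low[0]=0,low[1]=1,low[2]=?,low[3]=?,low[4]=1,low[5]=?,low[6]=1,low[7]=1); scc=(scc[0]=0,scc[1]=1,scc[2]=?,scc[3]=?,scc[4]=1,scc[5]=?,scc[6]=1,scc[7]=1)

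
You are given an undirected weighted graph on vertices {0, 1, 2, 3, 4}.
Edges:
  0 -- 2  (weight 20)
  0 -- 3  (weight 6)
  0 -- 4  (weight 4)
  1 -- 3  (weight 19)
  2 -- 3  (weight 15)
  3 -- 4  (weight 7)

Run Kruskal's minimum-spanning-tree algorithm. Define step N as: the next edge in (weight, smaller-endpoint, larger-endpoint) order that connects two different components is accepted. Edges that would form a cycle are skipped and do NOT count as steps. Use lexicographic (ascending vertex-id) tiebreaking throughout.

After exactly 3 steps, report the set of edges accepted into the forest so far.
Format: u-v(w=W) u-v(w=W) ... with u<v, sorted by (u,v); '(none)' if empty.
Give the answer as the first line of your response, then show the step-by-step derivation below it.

0-3(w=6) 0-4(w=4) 2-3(w=15)

step 1: add edge 0-4 (w=4); MST = {0-4(w=4)}
step 2: add edge 0-3 (w=6); MST = {0-3(w=6) 0-4(w=4)}
step 3: add edge 2-3 (w=15); MST = {0-3(w=6) 0-4(w=4) 2-3(w=15)}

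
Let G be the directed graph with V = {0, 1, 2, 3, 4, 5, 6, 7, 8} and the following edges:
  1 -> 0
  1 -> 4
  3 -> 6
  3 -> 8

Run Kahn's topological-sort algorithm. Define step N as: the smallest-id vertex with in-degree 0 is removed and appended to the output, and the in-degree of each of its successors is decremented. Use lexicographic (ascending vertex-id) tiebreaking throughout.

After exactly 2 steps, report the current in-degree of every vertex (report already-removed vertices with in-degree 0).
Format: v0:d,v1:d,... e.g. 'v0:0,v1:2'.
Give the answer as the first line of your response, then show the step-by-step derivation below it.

v0:0,v1:0,v2:0,v3:0,v4:0,v5:0,v6:1,v7:0,v8:1

step 1: output 1; order=[1]; indeg=(0,0,0,0,0,0,1,0,1)
step 2: output 0; order=[1,0]; indeg=(0,0,0,0,0,0,1,0,1)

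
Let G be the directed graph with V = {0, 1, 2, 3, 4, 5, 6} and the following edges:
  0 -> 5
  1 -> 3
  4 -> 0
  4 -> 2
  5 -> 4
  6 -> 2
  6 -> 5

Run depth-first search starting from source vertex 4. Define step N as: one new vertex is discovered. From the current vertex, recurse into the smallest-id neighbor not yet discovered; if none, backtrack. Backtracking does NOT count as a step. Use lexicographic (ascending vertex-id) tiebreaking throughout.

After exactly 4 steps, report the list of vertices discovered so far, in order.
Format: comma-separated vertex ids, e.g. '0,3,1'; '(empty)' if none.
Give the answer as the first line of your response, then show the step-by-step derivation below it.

4,0,5,2

step 1: discover 4; path=4; order=4
step 2: discover 0; path=4>0; order=4,0
step 3: discover 5; path=4>0>5; order=4,0,5
step 4: discover 2; path=4>2; order=4,0,5,2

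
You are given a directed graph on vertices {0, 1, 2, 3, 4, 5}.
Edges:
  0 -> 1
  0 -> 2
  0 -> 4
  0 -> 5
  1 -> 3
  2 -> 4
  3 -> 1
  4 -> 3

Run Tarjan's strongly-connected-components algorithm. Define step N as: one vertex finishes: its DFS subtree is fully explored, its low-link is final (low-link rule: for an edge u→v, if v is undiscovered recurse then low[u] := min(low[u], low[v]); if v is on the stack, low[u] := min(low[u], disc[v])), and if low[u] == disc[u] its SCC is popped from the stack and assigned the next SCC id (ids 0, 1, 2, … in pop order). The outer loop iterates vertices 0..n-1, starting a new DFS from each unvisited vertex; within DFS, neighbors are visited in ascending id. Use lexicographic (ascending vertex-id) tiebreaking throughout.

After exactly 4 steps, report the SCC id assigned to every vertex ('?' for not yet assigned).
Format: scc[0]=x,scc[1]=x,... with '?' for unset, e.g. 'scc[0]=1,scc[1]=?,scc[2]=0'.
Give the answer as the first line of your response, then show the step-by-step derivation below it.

scc[0]=?,scc[1]=0,scc[2]=2,scc[3]=0,scc[4]=1,scc[5]=?

step 1: low=(low[0]=0,low[1]=1,low[2]=?,low[3]=1,low[4]=?,low[5]=?); scc=(scc[0]=?,scc[1]=?,scc[2]=?,scc[3]=?,scc[4]=?,scc[5]=?)
step 2: low=(low[0]=0,low[1]=1,low[2]=?,low[3]=1,low[4]=?,low[5]=?); scc=(scc[0]=?,scc[1]=0,scc[2]=?,scc[3]=0,scc[4]=?,scc[5]=?)
step 3: low=(low[0]=0,low[1]=1,low[2]=3,low[3]=1,low[4]=4,low[5]=?); scc=(scc[0]=?,scc[1]=0,scc[2]=?,scc[3]=0,scc[4]=1,scc[5]=?)
step 4: low=(low[0]=0,low[1]=1,low[2]=3,low[3]=1,low[4]=4,low[5]=?); scc=(scc[0]=?,scc[1]=0,scc[2]=2,scc[3]=0,scc[4]=1,scc[5]=?)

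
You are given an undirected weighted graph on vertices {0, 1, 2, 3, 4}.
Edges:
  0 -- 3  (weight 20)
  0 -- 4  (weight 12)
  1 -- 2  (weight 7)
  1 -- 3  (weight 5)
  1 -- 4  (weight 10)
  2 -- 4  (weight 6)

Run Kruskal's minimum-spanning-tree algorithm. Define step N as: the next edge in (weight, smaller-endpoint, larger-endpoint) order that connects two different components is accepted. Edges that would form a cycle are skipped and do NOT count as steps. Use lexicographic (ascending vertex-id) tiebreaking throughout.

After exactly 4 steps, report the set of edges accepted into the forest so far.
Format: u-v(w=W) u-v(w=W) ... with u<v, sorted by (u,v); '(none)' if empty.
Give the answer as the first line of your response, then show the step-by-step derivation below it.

0-4(w=12) 1-2(w=7) 1-3(w=5) 2-4(w=6)

step 1: add edge 1-3 (w=5); MST = {1-3(w=5)}
step 2: add edge 2-4 (w=6); MST = {1-3(w=5) 2-4(w=6)}
step 3: add edge 1-2 (w=7); MST = {1-2(w=7) 1-3(w=5) 2-4(w=6)}
step 4: add edge 0-4 (w=12); MST = {0-4(w=12) 1-2(w=7) 1-3(w=5) 2-4(w=6)}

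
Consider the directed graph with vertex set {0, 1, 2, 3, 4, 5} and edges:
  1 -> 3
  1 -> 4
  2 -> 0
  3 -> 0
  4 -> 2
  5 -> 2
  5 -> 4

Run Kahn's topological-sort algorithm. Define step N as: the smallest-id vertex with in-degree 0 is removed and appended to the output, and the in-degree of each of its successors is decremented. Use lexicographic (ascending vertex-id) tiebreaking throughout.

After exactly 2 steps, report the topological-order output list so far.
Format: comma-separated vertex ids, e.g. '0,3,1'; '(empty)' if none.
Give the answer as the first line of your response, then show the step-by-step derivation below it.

1,3

step 1: output 1; order=[1]; indeg=(2,0,2,0,1,0)
step 2: output 3; order=[1,3]; indeg=(1,0,2,0,1,0)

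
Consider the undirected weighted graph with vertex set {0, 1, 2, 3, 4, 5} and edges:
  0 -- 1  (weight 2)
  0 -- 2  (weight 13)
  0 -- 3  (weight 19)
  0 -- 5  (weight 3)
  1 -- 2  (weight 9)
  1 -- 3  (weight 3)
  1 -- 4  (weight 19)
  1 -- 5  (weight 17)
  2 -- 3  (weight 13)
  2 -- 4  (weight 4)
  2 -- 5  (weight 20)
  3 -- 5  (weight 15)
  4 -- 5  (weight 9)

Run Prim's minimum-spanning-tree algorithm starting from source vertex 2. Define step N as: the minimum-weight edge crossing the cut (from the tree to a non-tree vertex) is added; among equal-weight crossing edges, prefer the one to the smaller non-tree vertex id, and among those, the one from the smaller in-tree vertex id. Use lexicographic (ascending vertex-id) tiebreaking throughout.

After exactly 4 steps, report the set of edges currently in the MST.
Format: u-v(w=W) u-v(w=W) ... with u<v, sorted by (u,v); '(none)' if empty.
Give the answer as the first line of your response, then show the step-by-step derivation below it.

0-1(w=2) 1-2(w=9) 1-3(w=3) 2-4(w=4)

step 1: add edge 2-4 (w=4); MST = {2-4(w=4)}
step 2: add edge 1-2 (w=9); MST = {1-2(w=9) 2-4(w=4)}
step 3: add edge 0-1 (w=2); MST = {0-1(w=2) 1-2(w=9) 2-4(w=4)}
step 4: add edge 1-3 (w=3); MST = {0-1(w=2) 1-2(w=9) 1-3(w=3) 2-4(w=4)}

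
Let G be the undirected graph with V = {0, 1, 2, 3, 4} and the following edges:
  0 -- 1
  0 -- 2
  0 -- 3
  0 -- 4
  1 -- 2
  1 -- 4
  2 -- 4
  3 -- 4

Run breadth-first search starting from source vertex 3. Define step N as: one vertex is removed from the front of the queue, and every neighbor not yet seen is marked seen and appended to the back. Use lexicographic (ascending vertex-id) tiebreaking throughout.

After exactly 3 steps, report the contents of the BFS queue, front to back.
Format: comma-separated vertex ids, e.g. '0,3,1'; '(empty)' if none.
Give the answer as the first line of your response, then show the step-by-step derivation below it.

1,2

step 1: dequeue 3; queue=[0,4]; order=3
step 2: dequeue 0; queue=[4,1,2]; order=3,0
step 3: dequeue 4; queue=[1,2]; order=3,0,4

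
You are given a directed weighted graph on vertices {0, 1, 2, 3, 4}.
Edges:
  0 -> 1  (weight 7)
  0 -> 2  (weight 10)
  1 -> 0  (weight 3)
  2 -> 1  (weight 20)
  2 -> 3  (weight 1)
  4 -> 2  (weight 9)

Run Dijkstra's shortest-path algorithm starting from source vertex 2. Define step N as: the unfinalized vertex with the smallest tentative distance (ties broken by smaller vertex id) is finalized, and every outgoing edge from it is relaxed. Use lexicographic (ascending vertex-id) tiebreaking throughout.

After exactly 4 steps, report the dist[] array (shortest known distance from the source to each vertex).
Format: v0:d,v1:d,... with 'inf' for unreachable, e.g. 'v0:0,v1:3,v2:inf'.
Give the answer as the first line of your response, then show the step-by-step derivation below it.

v0:23,v1:20,v2:0,v3:1,v4:inf

step 1: dist = v0:inf,v1:20,v2:0,v3:1,v4:inf
step 2: dist = v0:inf,v1:20,v2:0,v3:1,v4:inf
step 3: dist = v0:23,v1:20,v2:0,v3:1,v4:inf
step 4: dist = v0:23,v1:20,v2:0,v3:1,v4:inf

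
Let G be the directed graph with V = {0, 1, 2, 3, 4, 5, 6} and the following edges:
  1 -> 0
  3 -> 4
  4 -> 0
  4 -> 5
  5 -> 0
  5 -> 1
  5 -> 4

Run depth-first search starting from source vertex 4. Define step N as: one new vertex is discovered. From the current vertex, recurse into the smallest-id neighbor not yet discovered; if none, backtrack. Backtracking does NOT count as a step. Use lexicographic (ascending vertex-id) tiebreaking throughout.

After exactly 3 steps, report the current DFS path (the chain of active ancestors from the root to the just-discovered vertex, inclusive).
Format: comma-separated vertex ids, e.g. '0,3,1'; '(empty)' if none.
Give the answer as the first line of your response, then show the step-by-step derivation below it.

4,5

step 1: discover 4; path=4; order=4
step 2: discover 0; path=4>0; order=4,0
step 3: discover 5; path=4>5; order=4,0,5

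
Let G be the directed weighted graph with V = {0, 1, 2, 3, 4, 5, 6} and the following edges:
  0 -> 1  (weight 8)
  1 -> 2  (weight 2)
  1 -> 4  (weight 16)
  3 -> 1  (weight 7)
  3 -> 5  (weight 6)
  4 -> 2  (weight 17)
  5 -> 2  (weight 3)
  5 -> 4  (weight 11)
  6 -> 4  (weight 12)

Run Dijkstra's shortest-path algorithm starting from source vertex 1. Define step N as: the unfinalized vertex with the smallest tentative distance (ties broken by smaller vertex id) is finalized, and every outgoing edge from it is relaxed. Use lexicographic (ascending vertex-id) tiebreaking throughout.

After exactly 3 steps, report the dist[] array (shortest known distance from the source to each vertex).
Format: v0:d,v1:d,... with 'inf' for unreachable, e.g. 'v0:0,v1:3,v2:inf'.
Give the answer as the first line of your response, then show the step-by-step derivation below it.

v0:inf,v1:0,v2:2,v3:inf,v4:16,v5:inf,v6:inf

step 1: dist = v0:inf,v1:0,v2:2,v3:inf,v4:16,v5:inf,v6:inf
step 2: dist = v0:inf,v1:0,v2:2,v3:inf,v4:16,v5:inf,v6:inf
step 3: dist = v0:inf,v1:0,v2:2,v3:inf,v4:16,v5:inf,v6:inf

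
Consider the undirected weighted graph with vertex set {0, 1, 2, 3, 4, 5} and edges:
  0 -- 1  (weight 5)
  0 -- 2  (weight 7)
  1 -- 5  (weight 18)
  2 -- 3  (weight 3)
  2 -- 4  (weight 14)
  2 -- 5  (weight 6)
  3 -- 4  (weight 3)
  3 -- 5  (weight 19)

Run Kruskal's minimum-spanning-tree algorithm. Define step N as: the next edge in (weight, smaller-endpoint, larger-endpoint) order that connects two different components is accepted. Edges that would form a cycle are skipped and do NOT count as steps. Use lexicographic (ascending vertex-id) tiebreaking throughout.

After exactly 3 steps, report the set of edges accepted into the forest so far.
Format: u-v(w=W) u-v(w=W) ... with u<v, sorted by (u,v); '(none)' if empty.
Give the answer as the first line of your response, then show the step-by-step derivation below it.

0-1(w=5) 2-3(w=3) 3-4(w=3)

step 1: add edge 2-3 (w=3); MST = {2-3(w=3)}
step 2: add edge 3-4 (w=3); MST = {2-3(w=3) 3-4(w=3)}
step 3: add edge 0-1 (w=5); MST = {0-1(w=5) 2-3(w=3) 3-4(w=3)}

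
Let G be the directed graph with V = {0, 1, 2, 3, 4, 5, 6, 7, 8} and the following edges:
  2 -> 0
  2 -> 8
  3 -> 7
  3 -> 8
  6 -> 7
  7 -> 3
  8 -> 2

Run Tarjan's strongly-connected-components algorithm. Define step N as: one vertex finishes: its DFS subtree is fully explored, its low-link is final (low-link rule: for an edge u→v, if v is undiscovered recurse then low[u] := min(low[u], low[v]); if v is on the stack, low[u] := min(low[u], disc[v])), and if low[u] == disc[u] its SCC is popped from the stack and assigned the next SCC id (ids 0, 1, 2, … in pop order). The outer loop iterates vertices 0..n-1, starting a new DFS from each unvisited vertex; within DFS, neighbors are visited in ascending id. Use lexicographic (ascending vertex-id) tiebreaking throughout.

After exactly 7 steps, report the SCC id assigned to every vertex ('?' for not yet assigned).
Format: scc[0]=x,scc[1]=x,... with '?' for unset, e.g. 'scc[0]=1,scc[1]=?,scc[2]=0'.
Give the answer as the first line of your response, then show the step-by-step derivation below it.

scc[0]=0,scc[1]=1,scc[2]=2,scc[3]=3,scc[4]=4,scc[5]=?,scc[6]=?,scc[7]=3,scc[8]=2

step 1: low=(low[0]=0,low[1]=?,low[2]=?,low[3]=?,low[4]=?,low[5]=?,low[6]=?,low[7]=?,low[8]=?); scc=(scc[0]=0,scc[1]=?,scc[2]=?,scc[3]=?,scc[4]=?,scc[5]=?,scc[6]=?,scc[7]=?,scc[8]=?)
step 2: low=(low[0]=0,low[1]=1,low[2]=?,low[3]=?,low[4]=?,low[5]=?,low[6]=?,low[7]=?,low[8]=?); scc=(scc[0]=0,scc[1]=1,scc[2]=?,scc[3]=?,scc[4]=?,scc[5]=?,scc[6]=?,scc[7]=?,scc[8]=?)
step 3: low=(low[0]=0,low[1]=1,low[2]=2,low[3]=?,low[4]=?,low[5]=?,low[6]=?,low[7]=?,low[8]=2); scc=(scc[0]=0,scc[1]=1,scc[2]=?,scc[3]=?,scc[4]=?,scc[5]=?,scc[6]=?,scc[7]=?,scc[8]=?)
step 4: low=(low[0]=0,low[1]=1,low[2]=2,low[3]=?,low[4]=?,low[5]=?,low[6]=?,low[7]=?,low[8]=2); scc=(scc[0]=0,scc[1]=1,scc[2]=2,scc[3]=?,scc[4]=?,scc[5]=?,scc[6]=?,scc[7]=?,scc[8]=2)
step 5: low=(low[0]=0,low[1]=1,low[2]=2,low[3]=4,low[4]=?,low[5]=?,low[6]=?,low[7]=4,low[8]=2); scc=(scc[0]=0,scc[1]=1,scc[2]=2,scc[3]=?,scc[4]=?,scc[5]=?,scc[6]=?,scc[7]=?,scc[8]=2)
step 6: low=(low[0]=0,low[1]=1,low[2]=2,low[3]=4,low[4]=?,low[5]=?,low[6]=?,low[7]=4,low[8]=2); scc=(scc[0]=0,scc[1]=1,scc[2]=2,scc[3]=3,scc[4]=?,scc[5]=?,scc[6]=?,scc[7]=3,scc[8]=2)
step 7: low=(low[0]=0,low[1]=1,low[2]=2,low[3]=4,low[4]=6,low[5]=?,low[6]=?,low[7]=4,low[8]=2); scc=(scc[0]=0,scc[1]=1,scc[2]=2,scc[3]=3,scc[4]=4,scc[5]=?,scc[6]=?,scc[7]=3,scc[8]=2)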